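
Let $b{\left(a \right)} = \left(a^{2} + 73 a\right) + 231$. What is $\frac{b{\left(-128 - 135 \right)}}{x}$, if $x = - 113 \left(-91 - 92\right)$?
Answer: $\frac{50201}{20679} \approx 2.4276$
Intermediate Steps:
$b{\left(a \right)} = 231 + a^{2} + 73 a$
$x = 20679$ ($x = \left(-113\right) \left(-183\right) = 20679$)
$\frac{b{\left(-128 - 135 \right)}}{x} = \frac{231 + \left(-128 - 135\right)^{2} + 73 \left(-128 - 135\right)}{20679} = \left(231 + \left(-128 - 135\right)^{2} + 73 \left(-128 - 135\right)\right) \frac{1}{20679} = \left(231 + \left(-263\right)^{2} + 73 \left(-263\right)\right) \frac{1}{20679} = \left(231 + 69169 - 19199\right) \frac{1}{20679} = 50201 \cdot \frac{1}{20679} = \frac{50201}{20679}$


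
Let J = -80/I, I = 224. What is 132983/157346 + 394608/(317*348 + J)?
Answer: 1074641337029/243008151974 ≈ 4.4222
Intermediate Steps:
J = -5/14 (J = -80/224 = -80*1/224 = -5/14 ≈ -0.35714)
132983/157346 + 394608/(317*348 + J) = 132983/157346 + 394608/(317*348 - 5/14) = 132983*(1/157346) + 394608/(110316 - 5/14) = 132983/157346 + 394608/(1544419/14) = 132983/157346 + 394608*(14/1544419) = 132983/157346 + 5524512/1544419 = 1074641337029/243008151974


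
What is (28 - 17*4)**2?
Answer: 1600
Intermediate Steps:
(28 - 17*4)**2 = (28 - 68)**2 = (-40)**2 = 1600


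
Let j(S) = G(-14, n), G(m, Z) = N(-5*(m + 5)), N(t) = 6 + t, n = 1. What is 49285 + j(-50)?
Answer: 49336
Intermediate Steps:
G(m, Z) = -19 - 5*m (G(m, Z) = 6 - 5*(m + 5) = 6 - 5*(5 + m) = 6 + (-25 - 5*m) = -19 - 5*m)
j(S) = 51 (j(S) = -19 - 5*(-14) = -19 + 70 = 51)
49285 + j(-50) = 49285 + 51 = 49336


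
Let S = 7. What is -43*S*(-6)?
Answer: 1806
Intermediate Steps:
-43*S*(-6) = -43*7*(-6) = -301*(-6) = 1806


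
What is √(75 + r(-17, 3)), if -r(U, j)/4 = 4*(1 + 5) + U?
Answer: √47 ≈ 6.8557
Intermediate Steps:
r(U, j) = -96 - 4*U (r(U, j) = -4*(4*(1 + 5) + U) = -4*(4*6 + U) = -4*(24 + U) = -96 - 4*U)
√(75 + r(-17, 3)) = √(75 + (-96 - 4*(-17))) = √(75 + (-96 + 68)) = √(75 - 28) = √47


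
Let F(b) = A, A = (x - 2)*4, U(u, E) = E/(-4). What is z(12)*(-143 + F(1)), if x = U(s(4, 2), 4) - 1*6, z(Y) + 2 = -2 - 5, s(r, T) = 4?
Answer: 1611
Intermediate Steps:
z(Y) = -9 (z(Y) = -2 + (-2 - 5) = -2 - 7 = -9)
U(u, E) = -E/4 (U(u, E) = E*(-¼) = -E/4)
x = -7 (x = -¼*4 - 1*6 = -1 - 6 = -7)
A = -36 (A = (-7 - 2)*4 = -9*4 = -36)
F(b) = -36
z(12)*(-143 + F(1)) = -9*(-143 - 36) = -9*(-179) = 1611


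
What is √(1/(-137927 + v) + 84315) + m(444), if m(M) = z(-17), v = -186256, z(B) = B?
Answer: -17 + 2*√2215263168315213/324183 ≈ 273.37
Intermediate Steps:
m(M) = -17
√(1/(-137927 + v) + 84315) + m(444) = √(1/(-137927 - 186256) + 84315) - 17 = √(1/(-324183) + 84315) - 17 = √(-1/324183 + 84315) - 17 = √(27333489644/324183) - 17 = 2*√2215263168315213/324183 - 17 = -17 + 2*√2215263168315213/324183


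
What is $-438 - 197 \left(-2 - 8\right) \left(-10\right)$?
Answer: $-20138$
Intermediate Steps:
$-438 - 197 \left(-2 - 8\right) \left(-10\right) = -438 - 197 \left(\left(-10\right) \left(-10\right)\right) = -438 - 19700 = -20138$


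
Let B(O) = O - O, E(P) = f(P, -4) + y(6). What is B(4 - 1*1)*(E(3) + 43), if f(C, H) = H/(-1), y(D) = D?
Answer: 0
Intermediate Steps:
f(C, H) = -H (f(C, H) = H*(-1) = -H)
E(P) = 10 (E(P) = -1*(-4) + 6 = 4 + 6 = 10)
B(O) = 0
B(4 - 1*1)*(E(3) + 43) = 0*(10 + 43) = 0*53 = 0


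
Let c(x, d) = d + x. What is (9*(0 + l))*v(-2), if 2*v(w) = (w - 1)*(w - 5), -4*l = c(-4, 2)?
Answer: 189/4 ≈ 47.250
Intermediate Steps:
l = ½ (l = -(2 - 4)/4 = -¼*(-2) = ½ ≈ 0.50000)
v(w) = (-1 + w)*(-5 + w)/2 (v(w) = ((w - 1)*(w - 5))/2 = ((-1 + w)*(-5 + w))/2 = (-1 + w)*(-5 + w)/2)
(9*(0 + l))*v(-2) = (9*(0 + ½))*(5/2 + (½)*(-2)² - 3*(-2)) = (9*(½))*(5/2 + (½)*4 + 6) = 9*(5/2 + 2 + 6)/2 = (9/2)*(21/2) = 189/4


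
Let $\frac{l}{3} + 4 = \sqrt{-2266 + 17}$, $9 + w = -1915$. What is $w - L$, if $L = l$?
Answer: $-1912 - 3 i \sqrt{2249} \approx -1912.0 - 142.27 i$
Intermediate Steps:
$w = -1924$ ($w = -9 - 1915 = -1924$)
$l = -12 + 3 i \sqrt{2249}$ ($l = -12 + 3 \sqrt{-2266 + 17} = -12 + 3 \sqrt{-2249} = -12 + 3 i \sqrt{2249} \approx -12.0 + 142.27 i$)
$L = -12 + 3 i \sqrt{2249} \approx -12.0 + 142.27 i$
$w - L = -1924 - \left(-12 + 3 i \sqrt{2249}\right) = -1924 + \left(12 - 3 i \sqrt{2249}\right) = -1912 - 3 i \sqrt{2249}$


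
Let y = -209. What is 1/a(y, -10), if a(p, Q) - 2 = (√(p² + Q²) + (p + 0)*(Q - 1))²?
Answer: 1332296/6868650385283 - 2299*√43781/13737300770566 ≈ 1.5895e-7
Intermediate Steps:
a(p, Q) = 2 + (√(Q² + p²) + p*(-1 + Q))² (a(p, Q) = 2 + (√(p² + Q²) + (p + 0)*(Q - 1))² = 2 + (√(Q² + p²) + p*(-1 + Q))²)
1/a(y, -10) = 1/(2 + (√((-10)² + (-209)²) - 1*(-209) - 10*(-209))²) = 1/(2 + (√(100 + 43681) + 209 + 2090)²) = 1/(2 + (√43781 + 209 + 2090)²) = 1/(2 + (2299 + √43781)²)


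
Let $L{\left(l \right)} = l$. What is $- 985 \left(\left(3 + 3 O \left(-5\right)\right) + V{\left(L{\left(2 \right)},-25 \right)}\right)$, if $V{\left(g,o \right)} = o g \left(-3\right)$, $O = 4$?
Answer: $-91605$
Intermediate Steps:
$V{\left(g,o \right)} = - 3 g o$ ($V{\left(g,o \right)} = g o \left(-3\right) = - 3 g o$)
$- 985 \left(\left(3 + 3 O \left(-5\right)\right) + V{\left(L{\left(2 \right)},-25 \right)}\right) = - 985 \left(\left(3 + 3 \cdot 4 \left(-5\right)\right) - 6 \left(-25\right)\right) = - 985 \left(\left(3 + 12 \left(-5\right)\right) + 150\right) = - 985 \left(\left(3 - 60\right) + 150\right) = - 985 \left(-57 + 150\right) = \left(-985\right) 93 = -91605$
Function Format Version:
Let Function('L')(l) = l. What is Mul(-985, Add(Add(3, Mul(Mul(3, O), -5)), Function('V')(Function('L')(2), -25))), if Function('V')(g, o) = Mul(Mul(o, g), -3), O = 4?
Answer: -91605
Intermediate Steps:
Function('V')(g, o) = Mul(-3, g, o) (Function('V')(g, o) = Mul(Mul(g, o), -3) = Mul(-3, g, o))
Mul(-985, Add(Add(3, Mul(Mul(3, O), -5)), Function('V')(Function('L')(2), -25))) = Mul(-985, Add(Add(3, Mul(Mul(3, 4), -5)), Mul(-3, 2, -25))) = Mul(-985, Add(Add(3, Mul(12, -5)), 150)) = Mul(-985, Add(Add(3, -60), 150)) = Mul(-985, Add(-57, 150)) = Mul(-985, 93) = -91605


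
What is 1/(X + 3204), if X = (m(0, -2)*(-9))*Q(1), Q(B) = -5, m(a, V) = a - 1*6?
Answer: 1/2934 ≈ 0.00034083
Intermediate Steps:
m(a, V) = -6 + a (m(a, V) = a - 6 = -6 + a)
X = -270 (X = ((-6 + 0)*(-9))*(-5) = -6*(-9)*(-5) = 54*(-5) = -270)
1/(X + 3204) = 1/(-270 + 3204) = 1/2934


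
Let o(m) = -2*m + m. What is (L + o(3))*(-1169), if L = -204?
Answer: 241983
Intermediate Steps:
o(m) = -m
(L + o(3))*(-1169) = (-204 - 1*3)*(-1169) = (-204 - 3)*(-1169) = -207*(-1169) = 241983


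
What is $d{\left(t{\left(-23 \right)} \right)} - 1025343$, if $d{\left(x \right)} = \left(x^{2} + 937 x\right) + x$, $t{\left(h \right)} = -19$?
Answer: $-1042804$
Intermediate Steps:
$d{\left(x \right)} = x^{2} + 938 x$
$d{\left(t{\left(-23 \right)} \right)} - 1025343 = - 19 \left(938 - 19\right) - 1025343 = \left(-19\right) 919 - 1025343 = -17461 - 1025343 = -1042804$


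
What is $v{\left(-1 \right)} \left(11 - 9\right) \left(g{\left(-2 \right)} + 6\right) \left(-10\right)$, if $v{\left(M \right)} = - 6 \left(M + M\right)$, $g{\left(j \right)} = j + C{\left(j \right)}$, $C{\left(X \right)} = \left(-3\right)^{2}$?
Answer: $-3120$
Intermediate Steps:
$C{\left(X \right)} = 9$
$g{\left(j \right)} = 9 + j$ ($g{\left(j \right)} = j + 9 = 9 + j$)
$v{\left(M \right)} = - 12 M$ ($v{\left(M \right)} = - 6 \cdot 2 M = - 12 M$)
$v{\left(-1 \right)} \left(11 - 9\right) \left(g{\left(-2 \right)} + 6\right) \left(-10\right) = \left(-12\right) \left(-1\right) \left(11 - 9\right) \left(\left(9 - 2\right) + 6\right) \left(-10\right) = 12 \cdot 2 \left(7 + 6\right) \left(-10\right) = 12 \cdot 2 \cdot 13 \left(-10\right) = 12 \cdot 26 \left(-10\right) = 312 \left(-10\right) = -3120$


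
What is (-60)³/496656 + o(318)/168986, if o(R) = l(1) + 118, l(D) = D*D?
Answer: -253068569/582832714 ≈ -0.43420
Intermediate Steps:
l(D) = D²
o(R) = 119 (o(R) = 1² + 118 = 1 + 118 = 119)
(-60)³/496656 + o(318)/168986 = (-60)³/496656 + 119/168986 = -216000*1/496656 + 119*(1/168986) = -1500/3449 + 119/168986 = -253068569/582832714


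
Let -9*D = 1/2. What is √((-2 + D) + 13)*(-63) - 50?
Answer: -50 - 21*√394/2 ≈ -258.42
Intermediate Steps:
D = -1/18 (D = -⅑/2 = -⅑*½ = -1/18 ≈ -0.055556)
√((-2 + D) + 13)*(-63) - 50 = √((-2 - 1/18) + 13)*(-63) - 50 = √(-37/18 + 13)*(-63) - 50 = √(197/18)*(-63) - 50 = (√394/6)*(-63) - 50 = -21*√394/2 - 50 = -50 - 21*√394/2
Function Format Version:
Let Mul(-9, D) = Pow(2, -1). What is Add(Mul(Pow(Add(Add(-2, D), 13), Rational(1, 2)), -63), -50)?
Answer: Add(-50, Mul(Rational(-21, 2), Pow(394, Rational(1, 2)))) ≈ -258.42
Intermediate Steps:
D = Rational(-1, 18) (D = Mul(Rational(-1, 9), Pow(2, -1)) = Mul(Rational(-1, 9), Rational(1, 2)) = Rational(-1, 18) ≈ -0.055556)
Add(Mul(Pow(Add(Add(-2, D), 13), Rational(1, 2)), -63), -50) = Add(Mul(Pow(Add(Add(-2, Rational(-1, 18)), 13), Rational(1, 2)), -63), -50) = Add(Mul(Pow(Add(Rational(-37, 18), 13), Rational(1, 2)), -63), -50) = Add(Mul(Pow(Rational(197, 18), Rational(1, 2)), -63), -50) = Add(Mul(Mul(Rational(1, 6), Pow(394, Rational(1, 2))), -63), -50) = Add(Mul(Rational(-21, 2), Pow(394, Rational(1, 2))), -50) = Add(-50, Mul(Rational(-21, 2), Pow(394, Rational(1, 2))))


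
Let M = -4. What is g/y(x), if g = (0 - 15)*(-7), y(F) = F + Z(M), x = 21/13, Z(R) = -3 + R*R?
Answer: 273/38 ≈ 7.1842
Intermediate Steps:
Z(R) = -3 + R**2
x = 21/13 (x = 21*(1/13) = 21/13 ≈ 1.6154)
y(F) = 13 + F (y(F) = F + (-3 + (-4)**2) = F + (-3 + 16) = F + 13 = 13 + F)
g = 105 (g = -15*(-7) = 105)
g/y(x) = 105/(13 + 21/13) = 105/(190/13) = 105*(13/190) = 273/38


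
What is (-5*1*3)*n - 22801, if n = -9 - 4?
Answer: -22606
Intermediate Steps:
n = -13
(-5*1*3)*n - 22801 = (-5*1*3)*(-13) - 22801 = -5*3*(-13) - 22801 = -15*(-13) - 22801 = 195 - 22801 = -22606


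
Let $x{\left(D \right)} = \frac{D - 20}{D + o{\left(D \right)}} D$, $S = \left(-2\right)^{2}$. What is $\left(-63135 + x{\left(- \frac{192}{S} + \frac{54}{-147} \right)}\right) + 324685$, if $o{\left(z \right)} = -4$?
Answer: $\frac{16438894100}{62867} \approx 2.6149 \cdot 10^{5}$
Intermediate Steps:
$S = 4$
$x{\left(D \right)} = \frac{D \left(-20 + D\right)}{-4 + D}$ ($x{\left(D \right)} = \frac{D - 20}{D - 4} D = \frac{-20 + D}{-4 + D} D = \frac{D \left(-20 + D\right)}{-4 + D}$)
$\left(-63135 + x{\left(- \frac{192}{S} + \frac{54}{-147} \right)}\right) + 324685 = \left(-63135 + \frac{\left(- \frac{192}{4} + \frac{54}{-147}\right) \left(-20 + \left(- \frac{192}{4} + \frac{54}{-147}\right)\right)}{-4 + \left(- \frac{192}{4} + \frac{54}{-147}\right)}\right) + 324685 = \left(-63135 + \frac{\left(\left(-192\right) \frac{1}{4} + 54 \left(- \frac{1}{147}\right)\right) \left(-20 + \left(\left(-192\right) \frac{1}{4} + 54 \left(- \frac{1}{147}\right)\right)\right)}{-4 + \left(\left(-192\right) \frac{1}{4} + 54 \left(- \frac{1}{147}\right)\right)}\right) + 324685 = \left(-63135 + \frac{\left(-48 - \frac{18}{49}\right) \left(-20 - \frac{2370}{49}\right)}{-4 - \frac{2370}{49}}\right) + 324685 = \left(-63135 - \frac{2370 \left(-20 - \frac{2370}{49}\right)}{49 \left(-4 - \frac{2370}{49}\right)}\right) + 324685 = \left(-63135 - \frac{2370}{49} \frac{1}{- \frac{2566}{49}} \left(- \frac{3350}{49}\right)\right) + 324685 = \left(-63135 - \left(- \frac{1185}{1283}\right) \left(- \frac{3350}{49}\right)\right) + 324685 = \left(-63135 - \frac{3969750}{62867}\right) + 324685 = - \frac{3973077795}{62867} + 324685 = \frac{16438894100}{62867}$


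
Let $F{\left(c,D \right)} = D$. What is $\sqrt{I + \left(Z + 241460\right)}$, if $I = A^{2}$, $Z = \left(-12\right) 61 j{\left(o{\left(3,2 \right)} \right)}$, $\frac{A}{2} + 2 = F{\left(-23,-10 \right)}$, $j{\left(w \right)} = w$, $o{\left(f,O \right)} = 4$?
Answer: $46 \sqrt{113} \approx 488.99$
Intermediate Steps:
$A = -24$ ($A = -4 + 2 \left(-10\right) = -4 - 20 = -24$)
$Z = -2928$ ($Z = \left(-12\right) 61 \cdot 4 = \left(-732\right) 4 = -2928$)
$I = 576$ ($I = \left(-24\right)^{2} = 576$)
$\sqrt{I + \left(Z + 241460\right)} = \sqrt{576 + \left(-2928 + 241460\right)} = \sqrt{576 + 238532} = \sqrt{239108} = 46 \sqrt{113}$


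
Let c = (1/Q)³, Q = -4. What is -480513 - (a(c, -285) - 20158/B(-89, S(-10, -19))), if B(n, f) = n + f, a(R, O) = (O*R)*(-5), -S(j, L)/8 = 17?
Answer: -6920356687/14400 ≈ -4.8058e+5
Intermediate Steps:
c = -1/64 (c = (1/(-4))³ = (-¼)³ = -1/64 ≈ -0.015625)
S(j, L) = -136 (S(j, L) = -8*17 = -136)
a(R, O) = -5*O*R
B(n, f) = f + n
-480513 - (a(c, -285) - 20158/B(-89, S(-10, -19))) = -480513 - (-5*(-285)*(-1/64) - 20158/(-136 - 89)) = -480513 - (-1425/64 - 20158/(-225)) = -480513 - (-1425/64 - 20158*(-1)/225) = -480513 - (-1425/64 - 1*(-20158/225)) = -480513 - (-1425/64 + 20158/225) = -480513 - 1*969487/14400 = -480513 - 969487/14400 = -6920356687/14400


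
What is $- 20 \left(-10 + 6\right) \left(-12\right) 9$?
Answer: $-8640$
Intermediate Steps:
$- 20 \left(-10 + 6\right) \left(-12\right) 9 = \left(-20\right) \left(-4\right) \left(-12\right) 9 = 80 \left(-12\right) 9 = \left(-960\right) 9 = -8640$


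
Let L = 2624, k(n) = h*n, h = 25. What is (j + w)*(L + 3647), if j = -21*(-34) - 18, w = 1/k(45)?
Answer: 4910199271/1125 ≈ 4.3646e+6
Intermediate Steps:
k(n) = 25*n
w = 1/1125 (w = 1/(25*45) = 1/1125 ≈ 0.00088889)
j = 696 (j = 714 - 18 = 696)
(j + w)*(L + 3647) = (696 + 1/1125)*(2624 + 3647) = (783001/1125)*6271 = 4910199271/1125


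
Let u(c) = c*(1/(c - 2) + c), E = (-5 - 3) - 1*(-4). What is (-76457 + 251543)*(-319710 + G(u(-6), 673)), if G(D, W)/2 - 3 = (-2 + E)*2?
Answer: -55979896608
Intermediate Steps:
E = -4 (E = -8 + 4 = -4)
u(c) = c*(c + 1/(-2 + c)) (u(c) = c*(1/(-2 + c) + c) = c*(c + 1/(-2 + c)))
G(D, W) = -18 (G(D, W) = 6 + 2*((-2 - 4)*2) = 6 + 2*(-6*2) = 6 + 2*(-12) = 6 - 24 = -18)
(-76457 + 251543)*(-319710 + G(u(-6), 673)) = (-76457 + 251543)*(-319710 - 18) = 175086*(-319728) = -55979896608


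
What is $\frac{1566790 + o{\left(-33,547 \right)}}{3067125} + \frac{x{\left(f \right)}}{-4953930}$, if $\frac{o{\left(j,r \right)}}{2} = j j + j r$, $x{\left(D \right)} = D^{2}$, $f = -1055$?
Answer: $\frac{92887201339}{337651612250} \approx 0.2751$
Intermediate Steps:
$o{\left(j,r \right)} = 2 j^{2} + 2 j r$ ($o{\left(j,r \right)} = 2 \left(j j + j r\right) = 2 \left(j^{2} + j r\right) = 2 j^{2} + 2 j r$)
$\frac{1566790 + o{\left(-33,547 \right)}}{3067125} + \frac{x{\left(f \right)}}{-4953930} = \frac{1566790 + 2 \left(-33\right) \left(-33 + 547\right)}{3067125} + \frac{\left(-1055\right)^{2}}{-4953930} = \left(1566790 + 2 \left(-33\right) 514\right) \frac{1}{3067125} + 1113025 \left(- \frac{1}{4953930}\right) = \left(1566790 - 33924\right) \frac{1}{3067125} - \frac{222605}{990786} = 1532866 \cdot \frac{1}{3067125} - \frac{222605}{990786} = \frac{1532866}{3067125} - \frac{222605}{990786} = \frac{92887201339}{337651612250}$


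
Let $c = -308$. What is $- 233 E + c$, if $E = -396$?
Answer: $91960$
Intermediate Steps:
$- 233 E + c = \left(-233\right) \left(-396\right) - 308 = 92268 - 308 = 91960$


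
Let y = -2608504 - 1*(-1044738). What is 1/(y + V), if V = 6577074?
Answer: 1/5013308 ≈ 1.9947e-7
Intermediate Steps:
y = -1563766 (y = -2608504 + 1044738 = -1563766)
1/(y + V) = 1/(-1563766 + 6577074) = 1/5013308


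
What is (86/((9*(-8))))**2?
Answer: 1849/1296 ≈ 1.4267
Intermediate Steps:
(86/((9*(-8))))**2 = (86/(-72))**2 = (86*(-1/72))**2 = (-43/36)**2 = 1849/1296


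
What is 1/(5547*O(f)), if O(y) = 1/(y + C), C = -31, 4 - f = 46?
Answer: -73/5547 ≈ -0.013160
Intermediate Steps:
f = -42 (f = 4 - 1*46 = 4 - 46 = -42)
O(y) = 1/(-31 + y) (O(y) = 1/(y - 31) = 1/(-31 + y))
1/(5547*O(f)) = 1/(5547*(1/(-31 - 42))) = 1/(5547*(1/(-73))) = 1/(5547*(-1/73)) = (1/5547)*(-73) = -73/5547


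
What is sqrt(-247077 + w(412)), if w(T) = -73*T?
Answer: I*sqrt(277153) ≈ 526.45*I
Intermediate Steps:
sqrt(-247077 + w(412)) = sqrt(-247077 - 73*412) = sqrt(-247077 - 30076) = sqrt(-277153) = I*sqrt(277153)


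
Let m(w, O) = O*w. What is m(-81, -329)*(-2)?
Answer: -53298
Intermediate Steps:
m(-81, -329)*(-2) = -329*(-81)*(-2) = 26649*(-2) = -53298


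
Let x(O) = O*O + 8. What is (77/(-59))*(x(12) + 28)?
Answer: -13860/59 ≈ -234.92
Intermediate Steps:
x(O) = 8 + O**2 (x(O) = O**2 + 8 = 8 + O**2)
(77/(-59))*(x(12) + 28) = (77/(-59))*((8 + 12**2) + 28) = (77*(-1/59))*((8 + 144) + 28) = -77*(152 + 28)/59 = -77/59*180 = -13860/59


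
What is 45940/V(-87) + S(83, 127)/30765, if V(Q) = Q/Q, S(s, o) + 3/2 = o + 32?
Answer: 26920843/586 ≈ 45940.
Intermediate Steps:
S(s, o) = 61/2 + o (S(s, o) = -3/2 + (o + 32) = -3/2 + (32 + o) = 61/2 + o)
V(Q) = 1
45940/V(-87) + S(83, 127)/30765 = 45940/1 + (61/2 + 127)/30765 = 45940*1 + (315/2)*(1/30765) = 45940 + 3/586 = 26920843/586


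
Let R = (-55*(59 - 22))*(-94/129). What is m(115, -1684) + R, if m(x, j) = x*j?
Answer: -24790850/129 ≈ -1.9218e+5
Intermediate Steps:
m(x, j) = j*x
R = 191290/129 (R = (-55*37)*(-94*1/129) = -2035*(-94/129) = 191290/129 ≈ 1482.9)
m(115, -1684) + R = -1684*115 + 191290/129 = -193660 + 191290/129 = -24790850/129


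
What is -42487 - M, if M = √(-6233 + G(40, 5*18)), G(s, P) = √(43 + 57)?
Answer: -42487 - 7*I*√127 ≈ -42487.0 - 78.886*I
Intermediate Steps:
G(s, P) = 10 (G(s, P) = √100 = 10)
M = 7*I*√127 (M = √(-6233 + 10) = √(-6223) = 7*I*√127 ≈ 78.886*I)
-42487 - M = -42487 - 7*I*√127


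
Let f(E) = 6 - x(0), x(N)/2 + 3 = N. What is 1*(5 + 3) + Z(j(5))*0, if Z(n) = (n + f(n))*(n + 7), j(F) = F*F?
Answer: 8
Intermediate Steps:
x(N) = -6 + 2*N
j(F) = F²
f(E) = 12 (f(E) = 6 - (-6 + 2*0) = 6 - (-6 + 0) = 6 - 1*(-6) = 6 + 6 = 12)
Z(n) = (7 + n)*(12 + n) (Z(n) = (n + 12)*(n + 7) = (12 + n)*(7 + n) = (7 + n)*(12 + n))
1*(5 + 3) + Z(j(5))*0 = 1*(5 + 3) + (84 + (5²)² + 19*5²)*0 = 1*8 + (84 + 25² + 19*25)*0 = 8 + (84 + 625 + 475)*0 = 8 + 1184*0 = 8 + 0 = 8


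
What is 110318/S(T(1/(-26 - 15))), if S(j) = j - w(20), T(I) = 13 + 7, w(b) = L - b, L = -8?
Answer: 55159/24 ≈ 2298.3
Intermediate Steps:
w(b) = -8 - b
T(I) = 20
S(j) = 28 + j (S(j) = j - (-8 - 1*20) = j - (-8 - 20) = j - 1*(-28) = j + 28 = 28 + j)
110318/S(T(1/(-26 - 15))) = 110318/(28 + 20) = 110318/48 = 110318*(1/48) = 55159/24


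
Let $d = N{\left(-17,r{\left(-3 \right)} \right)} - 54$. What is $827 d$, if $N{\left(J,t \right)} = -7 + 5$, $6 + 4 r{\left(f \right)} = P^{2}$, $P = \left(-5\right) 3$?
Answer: $-46312$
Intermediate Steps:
$P = -15$
$r{\left(f \right)} = \frac{219}{4}$ ($r{\left(f \right)} = - \frac{3}{2} + \frac{\left(-15\right)^{2}}{4} = - \frac{3}{2} + \frac{1}{4} \cdot 225 = - \frac{3}{2} + \frac{225}{4} = \frac{219}{4}$)
$N{\left(J,t \right)} = -2$
$d = -56$ ($d = -2 - 54 = -56$)
$827 d = 827 \left(-56\right) = -46312$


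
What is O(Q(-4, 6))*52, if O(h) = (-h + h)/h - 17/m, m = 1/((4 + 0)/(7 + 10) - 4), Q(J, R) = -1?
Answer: 3328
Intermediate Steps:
m = -17/64 (m = 1/(4/17 - 4) = 1/(-64/17) = -17/64 ≈ -0.26563)
O(h) = 64 (O(h) = (-h + h)/h - 17/(-17/64) = 0/h - 17*(-64/17) = 0 + 64 = 64)
O(Q(-4, 6))*52 = 64*52 = 3328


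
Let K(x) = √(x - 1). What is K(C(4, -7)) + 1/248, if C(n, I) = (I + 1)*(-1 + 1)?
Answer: 1/248 + I ≈ 0.0040323 + 1.0*I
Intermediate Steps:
C(n, I) = 0 (C(n, I) = (1 + I)*0 = 0)
K(x) = √(-1 + x)
K(C(4, -7)) + 1/248 = √(-1 + 0) + 1/248 = √(-1) + 1/248 = I + 1/248 = 1/248 + I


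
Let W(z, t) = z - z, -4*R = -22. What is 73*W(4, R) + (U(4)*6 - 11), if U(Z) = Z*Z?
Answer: 85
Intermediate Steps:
R = 11/2 (R = -1/4*(-22) = 11/2 ≈ 5.5000)
U(Z) = Z**2
W(z, t) = 0
73*W(4, R) + (U(4)*6 - 11) = 73*0 + (4**2*6 - 11) = 0 + (16*6 - 11) = 0 + (96 - 11) = 0 + 85 = 85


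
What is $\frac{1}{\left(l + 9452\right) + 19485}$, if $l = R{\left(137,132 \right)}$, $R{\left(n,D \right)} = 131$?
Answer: $\frac{1}{29068} \approx 3.4402 \cdot 10^{-5}$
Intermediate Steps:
$l = 131$
$\frac{1}{\left(l + 9452\right) + 19485} = \frac{1}{\left(131 + 9452\right) + 19485} = \frac{1}{9583 + 19485} = \frac{1}{29068}$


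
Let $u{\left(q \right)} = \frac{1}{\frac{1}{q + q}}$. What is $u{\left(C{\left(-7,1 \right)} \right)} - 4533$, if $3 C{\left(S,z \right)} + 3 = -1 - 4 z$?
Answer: $- \frac{13615}{3} \approx -4538.3$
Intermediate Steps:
$C{\left(S,z \right)} = - \frac{4}{3} - \frac{4 z}{3}$ ($C{\left(S,z \right)} = -1 + \frac{-1 - 4 z}{3} = -1 - \left(\frac{1}{3} + \frac{4 z}{3}\right) = - \frac{4}{3} - \frac{4 z}{3}$)
$u{\left(q \right)} = 2 q$ ($u{\left(q \right)} = \frac{1}{\frac{1}{2 q}} = \frac{1}{\frac{1}{2} \frac{1}{q}} = 2 q$)
$u{\left(C{\left(-7,1 \right)} \right)} - 4533 = 2 \left(- \frac{4}{3} - \frac{4}{3}\right) - 4533 = 2 \left(- \frac{8}{3}\right) - 4533 = - \frac{16}{3} - 4533 = - \frac{13615}{3}$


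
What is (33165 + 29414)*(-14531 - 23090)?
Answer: -2354284559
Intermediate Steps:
(33165 + 29414)*(-14531 - 23090) = 62579*(-37621) = -2354284559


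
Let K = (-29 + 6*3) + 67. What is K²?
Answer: 3136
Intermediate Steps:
K = 56 (K = (-29 + 18) + 67 = -11 + 67 = 56)
K² = 56² = 3136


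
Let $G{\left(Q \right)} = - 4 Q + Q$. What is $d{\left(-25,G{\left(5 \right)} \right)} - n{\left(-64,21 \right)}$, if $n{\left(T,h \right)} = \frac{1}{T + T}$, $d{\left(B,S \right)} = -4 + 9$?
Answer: $\frac{641}{128} \approx 5.0078$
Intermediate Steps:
$G{\left(Q \right)} = - 3 Q$
$d{\left(B,S \right)} = 5$
$n{\left(T,h \right)} = \frac{1}{2 T}$
$d{\left(-25,G{\left(5 \right)} \right)} - n{\left(-64,21 \right)} = 5 - \frac{1}{2 \left(-64\right)} = 5 - \frac{1}{2} \left(- \frac{1}{64}\right) = 5 - - \frac{1}{128} = 5 + \frac{1}{128} = \frac{641}{128}$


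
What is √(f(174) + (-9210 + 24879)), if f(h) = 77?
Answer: √15746 ≈ 125.48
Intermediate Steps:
√(f(174) + (-9210 + 24879)) = √(77 + (-9210 + 24879)) = √(77 + 15669) = √15746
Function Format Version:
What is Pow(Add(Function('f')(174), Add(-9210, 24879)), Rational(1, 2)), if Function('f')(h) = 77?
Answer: Pow(15746, Rational(1, 2)) ≈ 125.48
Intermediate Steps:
Pow(Add(Function('f')(174), Add(-9210, 24879)), Rational(1, 2)) = Pow(Add(77, Add(-9210, 24879)), Rational(1, 2)) = Pow(Add(77, 15669), Rational(1, 2)) = Pow(15746, Rational(1, 2))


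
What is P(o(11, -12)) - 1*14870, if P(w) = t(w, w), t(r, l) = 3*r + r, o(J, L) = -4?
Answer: -14886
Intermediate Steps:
t(r, l) = 4*r
P(w) = 4*w
P(o(11, -12)) - 1*14870 = 4*(-4) - 1*14870 = -16 - 14870 = -14886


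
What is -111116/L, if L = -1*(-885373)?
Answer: -111116/885373 ≈ -0.12550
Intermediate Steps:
L = 885373
-111116/L = -111116/885373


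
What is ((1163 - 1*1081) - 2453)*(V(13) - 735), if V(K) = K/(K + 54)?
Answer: 116729072/67 ≈ 1.7422e+6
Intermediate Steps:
V(K) = K/(54 + K)
((1163 - 1*1081) - 2453)*(V(13) - 735) = ((1163 - 1*1081) - 2453)*(13/(54 + 13) - 735) = ((1163 - 1081) - 2453)*(13/67 - 735) = (82 - 2453)*(13*(1/67) - 735) = -2371*(13/67 - 735) = -2371*(-49232/67) = 116729072/67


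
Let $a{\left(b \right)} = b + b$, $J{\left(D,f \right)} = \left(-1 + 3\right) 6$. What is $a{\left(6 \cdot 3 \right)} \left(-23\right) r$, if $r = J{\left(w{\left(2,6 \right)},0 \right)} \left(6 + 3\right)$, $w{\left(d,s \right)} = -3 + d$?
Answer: $-89424$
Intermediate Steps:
$J{\left(D,f \right)} = 12$ ($J{\left(D,f \right)} = 2 \cdot 6 = 12$)
$r = 108$ ($r = 12 \left(6 + 3\right) = 12 \cdot 9 = 108$)
$a{\left(b \right)} = 2 b$
$a{\left(6 \cdot 3 \right)} \left(-23\right) r = 2 \cdot 6 \cdot 3 \left(-23\right) 108 = 2 \cdot 18 \left(-23\right) 108 = 36 \left(-23\right) 108 = \left(-828\right) 108 = -89424$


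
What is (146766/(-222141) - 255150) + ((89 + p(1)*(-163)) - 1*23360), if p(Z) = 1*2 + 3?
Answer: -20676637014/74047 ≈ -2.7924e+5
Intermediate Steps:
p(Z) = 5 (p(Z) = 2 + 3 = 5)
(146766/(-222141) - 255150) + ((89 + p(1)*(-163)) - 1*23360) = (146766/(-222141) - 255150) + ((89 + 5*(-163)) - 1*23360) = (146766*(-1/222141) - 255150) + ((89 - 815) - 23360) = (-48922/74047 - 255150) + (-726 - 23360) = -18893140972/74047 - 24086 = -20676637014/74047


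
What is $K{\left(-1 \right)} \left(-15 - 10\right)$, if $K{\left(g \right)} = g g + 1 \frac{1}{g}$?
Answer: $0$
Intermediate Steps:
$K{\left(g \right)} = \frac{1}{g} + g^{2}$ ($K{\left(g \right)} = g^{2} + \frac{1}{g} = \frac{1}{g} + g^{2}$)
$K{\left(-1 \right)} \left(-15 - 10\right) = \frac{1 + \left(-1\right)^{3}}{-1} \left(-15 - 10\right) = - (1 - 1) \left(-25\right) = \left(-1\right) 0 \left(-25\right) = 0 \left(-25\right) = 0$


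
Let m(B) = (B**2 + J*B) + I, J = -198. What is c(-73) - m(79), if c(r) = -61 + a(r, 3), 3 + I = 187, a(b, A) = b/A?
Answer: 27395/3 ≈ 9131.7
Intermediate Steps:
I = 184 (I = -3 + 187 = 184)
m(B) = 184 + B**2 - 198*B (m(B) = (B**2 - 198*B) + 184 = 184 + B**2 - 198*B)
c(r) = -61 + r/3
c(-73) - m(79) = (-61 + (1/3)*(-73)) - (184 + 79**2 - 198*79) = (-61 - 73/3) - (184 + 6241 - 15642) = -256/3 - 1*(-9217) = -256/3 + 9217 = 27395/3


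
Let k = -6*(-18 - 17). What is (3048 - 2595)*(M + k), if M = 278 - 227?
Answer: 118233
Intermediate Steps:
k = 210 (k = -6*(-35) = 210)
M = 51
(3048 - 2595)*(M + k) = (3048 - 2595)*(51 + 210) = 453*261 = 118233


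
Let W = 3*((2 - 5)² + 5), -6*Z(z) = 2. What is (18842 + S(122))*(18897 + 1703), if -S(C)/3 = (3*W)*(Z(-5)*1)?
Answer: 390740800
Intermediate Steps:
Z(z) = -⅓ (Z(z) = -⅙*2 = -⅓)
W = 42 (W = 3*((-3)² + 5) = 3*(9 + 5) = 3*14 = 42)
S(C) = 126 (S(C) = -3*3*42*(-⅓*1) = -378*(-1)/3 = -3*(-42) = 126)
(18842 + S(122))*(18897 + 1703) = (18842 + 126)*(18897 + 1703) = 18968*20600 = 390740800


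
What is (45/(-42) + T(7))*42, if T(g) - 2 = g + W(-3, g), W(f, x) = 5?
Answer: 543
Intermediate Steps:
T(g) = 7 + g (T(g) = 2 + (g + 5) = 2 + (5 + g) = 7 + g)
(45/(-42) + T(7))*42 = (45/(-42) + (7 + 7))*42 = (45*(-1/42) + 14)*42 = (-15/14 + 14)*42 = (181/14)*42 = 543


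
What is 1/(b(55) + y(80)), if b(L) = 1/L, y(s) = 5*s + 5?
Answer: 55/22276 ≈ 0.0024690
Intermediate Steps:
y(s) = 5 + 5*s
1/(b(55) + y(80)) = 1/(1/55 + (5 + 5*80)) = 1/(1/55 + (5 + 400)) = 1/(1/55 + 405) = 1/(22276/55) = 55/22276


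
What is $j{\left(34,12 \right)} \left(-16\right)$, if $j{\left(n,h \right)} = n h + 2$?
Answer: $-6560$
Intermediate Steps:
$j{\left(n,h \right)} = 2 + h n$ ($j{\left(n,h \right)} = h n + 2 = 2 + h n$)
$j{\left(34,12 \right)} \left(-16\right) = \left(2 + 12 \cdot 34\right) \left(-16\right) = \left(2 + 408\right) \left(-16\right) = 410 \left(-16\right) = -6560$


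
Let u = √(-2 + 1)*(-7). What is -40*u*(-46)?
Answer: -12880*I ≈ -12880.0*I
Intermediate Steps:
u = -7*I (u = √(-1)*(-7) = I*(-7) = -7*I ≈ -7.0*I)
-40*u*(-46) = -(-280)*I*(-46) = (280*I)*(-46) = -12880*I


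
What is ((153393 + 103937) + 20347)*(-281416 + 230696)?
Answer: -14083777440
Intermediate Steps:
((153393 + 103937) + 20347)*(-281416 + 230696) = (257330 + 20347)*(-50720) = 277677*(-50720) = -14083777440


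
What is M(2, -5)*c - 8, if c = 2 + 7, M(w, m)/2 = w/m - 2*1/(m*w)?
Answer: -58/5 ≈ -11.600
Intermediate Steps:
M(w, m) = -4/(m*w) + 2*w/m (M(w, m) = 2*(w/m - 2*1/(m*w)) = 2*(w/m - 2/(m*w)) = -4/(m*w) + 2*w/m)
c = 9
M(2, -5)*c - 8 = (2*(-2 + 2²)/(-5*2))*9 - 8 = (2*(-⅕)*(½)*(-2 + 4))*9 - 8 = (2*(-⅕)*(½)*2)*9 - 8 = -⅖*9 - 8 = -18/5 - 8 = -58/5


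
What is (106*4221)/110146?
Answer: 223713/55073 ≈ 4.0621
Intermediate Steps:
(106*4221)/110146 = 447426*(1/110146) = 223713/55073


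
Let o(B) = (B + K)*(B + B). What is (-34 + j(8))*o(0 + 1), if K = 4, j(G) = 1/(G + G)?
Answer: -2715/8 ≈ -339.38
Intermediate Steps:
j(G) = 1/(2*G)
o(B) = 2*B*(4 + B) (o(B) = (B + 4)*(B + B) = (4 + B)*(2*B) = 2*B*(4 + B))
(-34 + j(8))*o(0 + 1) = (-34 + (½)/8)*(2*(0 + 1)*(4 + (0 + 1))) = (-34 + (½)*(⅛))*(2*1*(4 + 1)) = (-34 + 1/16)*(2*1*5) = -543/16*10 = -2715/8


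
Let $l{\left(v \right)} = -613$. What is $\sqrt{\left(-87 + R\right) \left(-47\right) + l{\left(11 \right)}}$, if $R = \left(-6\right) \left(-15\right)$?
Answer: $i \sqrt{754} \approx 27.459 i$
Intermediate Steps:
$R = 90$
$\sqrt{\left(-87 + R\right) \left(-47\right) + l{\left(11 \right)}} = \sqrt{\left(-87 + 90\right) \left(-47\right) - 613} = \sqrt{3 \left(-47\right) - 613} = \sqrt{-141 - 613} = \sqrt{-754} = i \sqrt{754}$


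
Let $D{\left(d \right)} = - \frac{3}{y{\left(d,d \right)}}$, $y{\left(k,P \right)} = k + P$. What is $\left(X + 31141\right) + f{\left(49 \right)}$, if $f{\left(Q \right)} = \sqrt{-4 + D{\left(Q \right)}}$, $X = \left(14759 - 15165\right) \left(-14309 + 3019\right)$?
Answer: $4614881 + \frac{i \sqrt{790}}{14} \approx 4.6149 \cdot 10^{6} + 2.0076 i$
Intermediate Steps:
$y{\left(k,P \right)} = P + k$
$X = 4583740$ ($X = \left(-406\right) \left(-11290\right) = 4583740$)
$D{\left(d \right)} = - \frac{3}{2 d}$ ($D{\left(d \right)} = - \frac{3}{d + d} = - \frac{3}{2 d}$)
$f{\left(Q \right)} = \sqrt{-4 - \frac{3}{2 Q}}$
$\left(X + 31141\right) + f{\left(49 \right)} = \left(4583740 + 31141\right) + \frac{\sqrt{-16 - \frac{6}{49}}}{2} = 4614881 + \frac{\sqrt{-16 - \frac{6}{49}}}{2} = 4614881 + \frac{\sqrt{- \frac{790}{49}}}{2} = 4614881 + \frac{\frac{1}{7} i \sqrt{790}}{2} = 4614881 + \frac{i \sqrt{790}}{14}$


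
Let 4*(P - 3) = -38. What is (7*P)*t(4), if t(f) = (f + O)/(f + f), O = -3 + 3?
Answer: -91/4 ≈ -22.750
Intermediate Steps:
O = 0
t(f) = ½ (t(f) = (f + 0)/(f + f) = f/((2*f)) = f*(1/(2*f)) = ½)
P = -13/2 (P = 3 + (¼)*(-38) = 3 - 19/2 = -13/2 ≈ -6.5000)
(7*P)*t(4) = (7*(-13/2))*(½) = -91/2*½ = -91/4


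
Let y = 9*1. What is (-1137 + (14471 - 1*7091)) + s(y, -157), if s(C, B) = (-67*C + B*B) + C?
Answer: 30298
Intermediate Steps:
y = 9
s(C, B) = B² - 66*C (s(C, B) = (-67*C + B²) + C = (B² - 67*C) + C = B² - 66*C)
(-1137 + (14471 - 1*7091)) + s(y, -157) = (-1137 + (14471 - 1*7091)) + ((-157)² - 66*9) = (-1137 + (14471 - 7091)) + (24649 - 594) = (-1137 + 7380) + 24055 = 6243 + 24055 = 30298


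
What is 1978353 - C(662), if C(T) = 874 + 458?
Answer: 1977021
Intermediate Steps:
C(T) = 1332
1978353 - C(662) = 1978353 - 1*1332 = 1978353 - 1332 = 1977021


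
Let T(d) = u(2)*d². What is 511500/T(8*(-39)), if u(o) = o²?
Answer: 42625/32448 ≈ 1.3136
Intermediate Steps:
T(d) = 4*d² (T(d) = 2²*d² = 4*d²)
511500/T(8*(-39)) = 511500/((4*(8*(-39))²)) = 511500/((4*(-312)²)) = 511500/((4*97344)) = 511500/389376 = 511500*(1/389376) = 42625/32448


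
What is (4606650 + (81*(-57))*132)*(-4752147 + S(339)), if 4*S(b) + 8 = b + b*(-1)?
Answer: -18995318495694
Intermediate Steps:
S(b) = -2 (S(b) = -2 + (b + b*(-1))/4 = -2 + (b - b)/4 = -2 + (1/4)*0 = -2 + 0 = -2)
(4606650 + (81*(-57))*132)*(-4752147 + S(339)) = (4606650 + (81*(-57))*132)*(-4752147 - 2) = (4606650 - 4617*132)*(-4752149) = (4606650 - 609444)*(-4752149) = 3997206*(-4752149) = -18995318495694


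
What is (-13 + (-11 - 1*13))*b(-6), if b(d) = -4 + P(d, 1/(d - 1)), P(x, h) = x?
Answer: 370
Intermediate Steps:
b(d) = -4 + d
(-13 + (-11 - 1*13))*b(-6) = (-13 + (-11 - 1*13))*(-4 - 6) = (-13 + (-11 - 13))*(-10) = (-13 - 24)*(-10) = -37*(-10) = 370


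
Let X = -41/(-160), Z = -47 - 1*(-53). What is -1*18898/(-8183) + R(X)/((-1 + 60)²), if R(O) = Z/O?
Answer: 2704997138/1167885943 ≈ 2.3161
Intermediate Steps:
Z = 6 (Z = -47 + 53 = 6)
X = 41/160 (X = -41*(-1/160) = 41/160 ≈ 0.25625)
R(O) = 6/O
-1*18898/(-8183) + R(X)/((-1 + 60)²) = -1*18898/(-8183) + (6/(41/160))/((-1 + 60)²) = -18898*(-1/8183) + (6*(160/41))/(59²) = 18898/8183 + (960/41)/3481 = 18898/8183 + (960/41)*(1/3481) = 18898/8183 + 960/142721 = 2704997138/1167885943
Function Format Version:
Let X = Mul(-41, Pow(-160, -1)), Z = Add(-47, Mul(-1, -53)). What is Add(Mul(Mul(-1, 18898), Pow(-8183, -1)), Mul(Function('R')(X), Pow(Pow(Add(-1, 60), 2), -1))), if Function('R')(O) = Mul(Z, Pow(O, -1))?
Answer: Rational(2704997138, 1167885943) ≈ 2.3161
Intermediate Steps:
Z = 6 (Z = Add(-47, 53) = 6)
X = Rational(41, 160) (X = Mul(-41, Rational(-1, 160)) = Rational(41, 160) ≈ 0.25625)
Function('R')(O) = Mul(6, Pow(O, -1))
Add(Mul(Mul(-1, 18898), Pow(-8183, -1)), Mul(Function('R')(X), Pow(Pow(Add(-1, 60), 2), -1))) = Add(Mul(Mul(-1, 18898), Pow(-8183, -1)), Mul(Mul(6, Pow(Rational(41, 160), -1)), Pow(Pow(Add(-1, 60), 2), -1))) = Add(Mul(-18898, Rational(-1, 8183)), Mul(Mul(6, Rational(160, 41)), Pow(Pow(59, 2), -1))) = Add(Rational(18898, 8183), Mul(Rational(960, 41), Pow(3481, -1))) = Add(Rational(18898, 8183), Mul(Rational(960, 41), Rational(1, 3481))) = Add(Rational(18898, 8183), Rational(960, 142721)) = Rational(2704997138, 1167885943)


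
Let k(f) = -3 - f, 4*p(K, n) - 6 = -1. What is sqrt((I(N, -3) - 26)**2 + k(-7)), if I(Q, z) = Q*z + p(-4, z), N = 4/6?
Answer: sqrt(11513)/4 ≈ 26.825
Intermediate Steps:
p(K, n) = 5/4 (p(K, n) = 3/2 + (1/4)*(-1) = 3/2 - 1/4 = 5/4)
N = 2/3 (N = 4*(1/6) = 2/3 ≈ 0.66667)
I(Q, z) = 5/4 + Q*z (I(Q, z) = Q*z + 5/4 = 5/4 + Q*z)
sqrt((I(N, -3) - 26)**2 + k(-7)) = sqrt(((5/4 + (2/3)*(-3)) - 26)**2 + (-3 - 1*(-7))) = sqrt(((5/4 - 2) - 26)**2 + (-3 + 7)) = sqrt((-3/4 - 26)**2 + 4) = sqrt((-107/4)**2 + 4) = sqrt(11449/16 + 4) = sqrt(11513/16) = sqrt(11513)/4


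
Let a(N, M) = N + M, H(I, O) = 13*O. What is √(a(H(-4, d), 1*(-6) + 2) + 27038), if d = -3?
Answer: √26995 ≈ 164.30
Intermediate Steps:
a(N, M) = M + N
√(a(H(-4, d), 1*(-6) + 2) + 27038) = √(((1*(-6) + 2) + 13*(-3)) + 27038) = √(((-6 + 2) - 39) + 27038) = √((-4 - 39) + 27038) = √(-43 + 27038) = √26995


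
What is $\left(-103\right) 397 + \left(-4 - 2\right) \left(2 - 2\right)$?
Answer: $-40891$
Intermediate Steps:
$\left(-103\right) 397 + \left(-4 - 2\right) \left(2 - 2\right) = -40891 + \left(-4 - 2\right) 0 = -40891 - 0 = -40891 + 0 = -40891$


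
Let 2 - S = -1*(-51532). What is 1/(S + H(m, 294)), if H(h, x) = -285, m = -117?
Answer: -1/51815 ≈ -1.9299e-5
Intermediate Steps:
S = -51530 (S = 2 - (-1)*(-51532) = 2 - 1*51532 = 2 - 51532 = -51530)
1/(S + H(m, 294)) = 1/(-51530 - 285) = 1/(-51815) = -1/51815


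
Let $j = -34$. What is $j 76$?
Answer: $-2584$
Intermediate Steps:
$j 76 = \left(-34\right) 76 = -2584$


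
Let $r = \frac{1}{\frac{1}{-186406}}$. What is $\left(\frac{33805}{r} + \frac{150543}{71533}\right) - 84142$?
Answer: $- \frac{9272222835563}{110199838} \approx -84140.0$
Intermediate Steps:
$r = -186406$ ($r = \frac{1}{- \frac{1}{186406}} = -186406$)
$\left(\frac{33805}{r} + \frac{150543}{71533}\right) - 84142 = \left(\frac{33805}{-186406} + \frac{150543}{71533}\right) - 84142 = \left(33805 \left(- \frac{1}{186406}\right) + 150543 \cdot \frac{1}{71533}\right) - 84142 = \left(- \frac{33805}{186406} + \frac{150543}{71533}\right) - 84142 = \frac{211933433}{110199838} - 84142 = - \frac{9272222835563}{110199838}$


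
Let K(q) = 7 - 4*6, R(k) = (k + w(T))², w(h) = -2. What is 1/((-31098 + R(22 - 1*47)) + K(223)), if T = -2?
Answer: -1/30386 ≈ -3.2910e-5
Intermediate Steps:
R(k) = (-2 + k)² (R(k) = (k - 2)² = (-2 + k)²)
K(q) = -17 (K(q) = 7 - 24 = -17)
1/((-31098 + R(22 - 1*47)) + K(223)) = 1/((-31098 + (-2 + (22 - 1*47))²) - 17) = 1/((-31098 + (-2 + (22 - 47))²) - 17) = 1/((-31098 + (-2 - 25)²) - 17) = 1/((-31098 + (-27)²) - 17) = 1/((-31098 + 729) - 17) = 1/(-30369 - 17) = 1/(-30386) = -1/30386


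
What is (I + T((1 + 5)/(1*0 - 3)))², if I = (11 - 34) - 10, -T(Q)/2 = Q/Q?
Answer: 1225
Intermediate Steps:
T(Q) = -2 (T(Q) = -2*Q/Q = -2*1 = -2)
I = -33 (I = -23 - 10 = -33)
(I + T((1 + 5)/(1*0 - 3)))² = (-33 - 2)² = (-35)² = 1225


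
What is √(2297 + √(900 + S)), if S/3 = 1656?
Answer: √(2297 + 6*√163) ≈ 48.720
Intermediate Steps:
S = 4968 (S = 3*1656 = 4968)
√(2297 + √(900 + S)) = √(2297 + √(900 + 4968)) = √(2297 + √5868) = √(2297 + 6*√163)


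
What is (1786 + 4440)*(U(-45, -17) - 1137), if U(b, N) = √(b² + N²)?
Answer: -7078962 + 6226*√2314 ≈ -6.7795e+6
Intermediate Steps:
U(b, N) = √(N² + b²)
(1786 + 4440)*(U(-45, -17) - 1137) = (1786 + 4440)*(√((-17)² + (-45)²) - 1137) = 6226*(√(289 + 2025) - 1137) = 6226*(√2314 - 1137) = 6226*(-1137 + √2314) = -7078962 + 6226*√2314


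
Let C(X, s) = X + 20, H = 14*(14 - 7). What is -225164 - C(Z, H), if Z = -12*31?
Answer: -224812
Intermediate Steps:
Z = -372
H = 98 (H = 14*7 = 98)
C(X, s) = 20 + X
-225164 - C(Z, H) = -225164 - (20 - 372) = -225164 - 1*(-352) = -225164 + 352 = -224812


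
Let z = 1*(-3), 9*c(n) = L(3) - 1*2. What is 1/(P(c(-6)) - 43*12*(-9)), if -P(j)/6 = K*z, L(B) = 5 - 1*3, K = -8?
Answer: 1/4500 ≈ 0.00022222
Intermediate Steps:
L(B) = 2 (L(B) = 5 - 3 = 2)
c(n) = 0 (c(n) = (2 - 1*2)/9 = (2 - 2)/9 = (1/9)*0 = 0)
z = -3
P(j) = -144 (P(j) = -(-48)*(-3) = -6*24 = -144)
1/(P(c(-6)) - 43*12*(-9)) = 1/(-144 - 43*12*(-9)) = 1/(-144 - 516*(-9)) = 1/(-144 + 4644) = 1/4500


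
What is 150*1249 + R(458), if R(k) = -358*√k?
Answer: 187350 - 358*√458 ≈ 1.7969e+5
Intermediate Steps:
150*1249 + R(458) = 150*1249 - 358*√458 = 187350 - 358*√458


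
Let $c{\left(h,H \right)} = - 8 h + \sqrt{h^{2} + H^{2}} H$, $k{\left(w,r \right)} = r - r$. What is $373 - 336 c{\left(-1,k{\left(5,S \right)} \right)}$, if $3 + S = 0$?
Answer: $-2315$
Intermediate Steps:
$S = -3$ ($S = -3 + 0 = -3$)
$k{\left(w,r \right)} = 0$
$c{\left(h,H \right)} = - 8 h + H \sqrt{H^{2} + h^{2}}$ ($c{\left(h,H \right)} = - 8 h + \sqrt{H^{2} + h^{2}} H = - 8 h + H \sqrt{H^{2} + h^{2}}$)
$373 - 336 c{\left(-1,k{\left(5,S \right)} \right)} = 373 - 336 \left(\left(-8\right) \left(-1\right) + 0 \sqrt{0^{2} + \left(-1\right)^{2}}\right) = 373 - 336 \left(8 + 0 \sqrt{0 + 1}\right) = 373 - 336 \left(8 + 0 \sqrt{1}\right) = 373 - 336 \left(8 + 0 \cdot 1\right) = 373 - 336 \left(8 + 0\right) = 373 - 2688 = -2315$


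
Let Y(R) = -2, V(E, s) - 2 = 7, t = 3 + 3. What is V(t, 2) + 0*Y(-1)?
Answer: 9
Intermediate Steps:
t = 6
V(E, s) = 9 (V(E, s) = 2 + 7 = 9)
V(t, 2) + 0*Y(-1) = 9 + 0*(-2) = 9 + 0 = 9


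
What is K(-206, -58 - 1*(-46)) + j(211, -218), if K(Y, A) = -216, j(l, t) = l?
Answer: -5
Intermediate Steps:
K(-206, -58 - 1*(-46)) + j(211, -218) = -216 + 211 = -5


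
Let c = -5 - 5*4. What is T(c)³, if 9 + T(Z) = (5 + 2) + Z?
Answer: -19683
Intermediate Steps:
c = -25 (c = -5 - 20 = -25)
T(Z) = -2 + Z (T(Z) = -9 + ((5 + 2) + Z) = -9 + (7 + Z) = -2 + Z)
T(c)³ = (-2 - 25)³ = (-27)³ = -19683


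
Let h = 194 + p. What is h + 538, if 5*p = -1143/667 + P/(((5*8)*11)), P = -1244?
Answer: 268201033/366850 ≈ 731.09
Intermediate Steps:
p = -333167/366850 (p = (-1143/667 - 1244/((5*8)*11))/5 = (-1143*1/667 - 1244/(40*11))/5 = (-1143/667 - 1244/440)/5 = (-1143/667 - 1244*1/440)/5 = (-1143/667 - 311/110)/5 = (1/5)*(-333167/73370) = -333167/366850 ≈ -0.90818)
h = 70835733/366850 (h = 194 - 333167/366850 = 70835733/366850 ≈ 193.09)
h + 538 = 70835733/366850 + 538 = 268201033/366850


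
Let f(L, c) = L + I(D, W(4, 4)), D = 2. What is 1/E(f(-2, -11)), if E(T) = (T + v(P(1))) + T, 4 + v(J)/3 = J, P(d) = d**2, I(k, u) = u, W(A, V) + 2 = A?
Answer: -1/9 ≈ -0.11111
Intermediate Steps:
W(A, V) = -2 + A
v(J) = -12 + 3*J
f(L, c) = 2 + L (f(L, c) = L + (-2 + 4) = L + 2 = 2 + L)
E(T) = -9 + 2*T (E(T) = (T + (-12 + 3*1**2)) + T = (T + (-12 + 3*1)) + T = (T + (-12 + 3)) + T = (T - 9) + T = (-9 + T) + T = -9 + 2*T)
1/E(f(-2, -11)) = 1/(-9 + 2*(2 - 2)) = 1/(-9 + 2*0) = 1/(-9 + 0) = 1/(-9) = -1/9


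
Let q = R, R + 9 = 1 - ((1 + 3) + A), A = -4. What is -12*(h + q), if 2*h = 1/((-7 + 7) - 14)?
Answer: 675/7 ≈ 96.429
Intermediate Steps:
h = -1/28 (h = 1/(2*((-7 + 7) - 14)) = 1/(2*(0 - 14)) = (½)/(-14) = (½)*(-1/14) = -1/28 ≈ -0.035714)
R = -8 (R = -9 + (1 - ((1 + 3) - 4)) = -9 + (1 - (4 - 4)) = -9 + (1 - 1*0) = -9 + (1 + 0) = -9 + 1 = -8)
q = -8
-12*(h + q) = -12*(-1/28 - 8) = -12*(-225/28) = 675/7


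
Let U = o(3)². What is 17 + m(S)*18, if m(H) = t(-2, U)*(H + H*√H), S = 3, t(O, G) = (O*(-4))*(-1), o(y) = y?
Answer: -415 - 432*√3 ≈ -1163.2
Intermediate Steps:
U = 9 (U = 3² = 9)
t(O, G) = 4*O (t(O, G) = -4*O*(-1) = 4*O)
m(H) = -8*H - 8*H^(3/2) (m(H) = (4*(-2))*(H + H*√H) = -8*(H + H^(3/2)) = -8*H - 8*H^(3/2))
17 + m(S)*18 = 17 + (-8*3 - 24*√3)*18 = 17 + (-24 - 24*√3)*18 = 17 + (-432 - 432*√3) = -415 - 432*√3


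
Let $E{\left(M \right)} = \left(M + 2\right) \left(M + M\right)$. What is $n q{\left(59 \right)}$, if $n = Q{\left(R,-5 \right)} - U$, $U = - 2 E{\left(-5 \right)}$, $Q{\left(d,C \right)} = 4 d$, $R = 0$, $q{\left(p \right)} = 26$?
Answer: $1560$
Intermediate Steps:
$E{\left(M \right)} = 2 M \left(2 + M\right)$ ($E{\left(M \right)} = \left(2 + M\right) 2 M = 2 M \left(2 + M\right)$)
$U = -60$ ($U = - 2 \cdot 2 \left(-5\right) \left(2 - 5\right) = - 2 \cdot 2 \left(-5\right) \left(-3\right) = \left(-2\right) 30 = -60$)
$n = 60$ ($n = 4 \cdot 0 - -60 = 0 + 60 = 60$)
$n q{\left(59 \right)} = 60 \cdot 26 = 1560$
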